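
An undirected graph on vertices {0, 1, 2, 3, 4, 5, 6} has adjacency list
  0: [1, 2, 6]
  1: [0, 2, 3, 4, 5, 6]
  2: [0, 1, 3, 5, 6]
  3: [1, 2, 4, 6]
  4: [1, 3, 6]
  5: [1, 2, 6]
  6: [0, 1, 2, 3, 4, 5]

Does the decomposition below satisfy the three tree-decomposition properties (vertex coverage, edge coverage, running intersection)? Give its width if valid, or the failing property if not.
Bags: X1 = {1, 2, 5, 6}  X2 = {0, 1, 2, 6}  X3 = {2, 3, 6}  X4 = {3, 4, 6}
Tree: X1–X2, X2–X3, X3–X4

No — edge (1,3) lies in no bag.

A tree decomposition must satisfy three properties: every vertex lies in some bag; for every edge, both endpoints lie together in some bag; and for every vertex, the bags containing it form a connected subtree. Here edge (1,3) lies in no bag, so the decomposition is invalid.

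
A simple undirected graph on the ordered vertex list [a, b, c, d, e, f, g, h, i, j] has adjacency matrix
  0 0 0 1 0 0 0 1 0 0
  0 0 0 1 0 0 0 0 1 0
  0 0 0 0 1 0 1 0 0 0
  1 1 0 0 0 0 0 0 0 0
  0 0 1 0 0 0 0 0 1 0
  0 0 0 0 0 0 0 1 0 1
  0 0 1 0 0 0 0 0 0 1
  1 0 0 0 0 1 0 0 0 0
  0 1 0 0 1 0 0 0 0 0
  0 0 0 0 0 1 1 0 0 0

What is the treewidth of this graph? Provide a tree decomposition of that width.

Treewidth 2.
One such decomposition:
Bags: B1 = {f, g, j}  B2 = {f, g, h}  B3 = {a, g, h}  B4 = {a, d, g}  B5 = {b, d, g}  B6 = {b, g, i}  B7 = {e, g, i}  B8 = {c, e, g}
Tree: B1–B2, B2–B3, B3–B4, B4–B5, B5–B6, B6–B7, B7–B8

The largest bag has 3 vertices, giving width 2; this decomposition certifies tw(G) ≤ 2. The edges g–j–f–h–a–d–b–i–e–c–g form a cycle, so G is not a tree and its treewidth is at least 2. Therefore the treewidth is 2.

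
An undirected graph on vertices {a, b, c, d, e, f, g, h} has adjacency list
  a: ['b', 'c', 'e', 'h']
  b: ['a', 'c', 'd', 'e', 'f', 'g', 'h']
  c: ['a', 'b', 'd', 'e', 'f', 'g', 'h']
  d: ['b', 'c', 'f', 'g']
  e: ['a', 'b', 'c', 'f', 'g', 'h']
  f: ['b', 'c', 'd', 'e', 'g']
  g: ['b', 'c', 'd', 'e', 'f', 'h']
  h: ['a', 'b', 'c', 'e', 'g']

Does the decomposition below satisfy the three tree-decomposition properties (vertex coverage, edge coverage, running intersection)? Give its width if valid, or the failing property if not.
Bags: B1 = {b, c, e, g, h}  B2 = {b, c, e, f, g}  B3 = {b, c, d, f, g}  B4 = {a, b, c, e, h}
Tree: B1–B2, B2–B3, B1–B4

Vertex coverage: the bags together contain {a, b, c, d, e, f, g, h}, the full vertex set. Edge coverage: each edge of G has both endpoints in at least one bag. Running intersection: for every vertex, the bags containing it form a connected subtree. All three properties hold, so this is a valid tree decomposition of width max|bag| − 1 = 4, and hence tw(G) ≤ 4.

Yes; width 4.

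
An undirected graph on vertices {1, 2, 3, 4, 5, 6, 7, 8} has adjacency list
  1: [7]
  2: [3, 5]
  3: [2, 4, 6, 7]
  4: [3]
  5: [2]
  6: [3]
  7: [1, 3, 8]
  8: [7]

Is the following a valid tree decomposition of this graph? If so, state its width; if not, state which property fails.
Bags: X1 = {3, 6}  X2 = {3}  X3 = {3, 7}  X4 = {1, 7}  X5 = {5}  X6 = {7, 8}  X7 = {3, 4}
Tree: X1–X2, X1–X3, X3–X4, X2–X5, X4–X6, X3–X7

No — vertex 2 appears in no bag.

A tree decomposition must satisfy three properties: every vertex lies in some bag; for every edge, both endpoints lie together in some bag; and for every vertex, the bags containing it form a connected subtree. Here vertex 2 appears in no bag, so the decomposition is invalid.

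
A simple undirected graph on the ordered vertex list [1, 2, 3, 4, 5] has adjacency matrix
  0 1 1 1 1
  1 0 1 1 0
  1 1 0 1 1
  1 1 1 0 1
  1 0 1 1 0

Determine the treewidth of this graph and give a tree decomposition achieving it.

The largest bag has 4 vertices, giving width 3; this decomposition certifies tw(G) ≤ 3. On the other hand G contains the 4-clique {1, 2, 3, 4}. A clique must lie in a single bag of any decomposition, so no decomposition can have width below 3. Hence tw(G) = 3 exactly.

Treewidth 3.
Bags: B1 = {1, 2, 3, 4}  B2 = {1, 3, 4, 5}
Tree: B1–B2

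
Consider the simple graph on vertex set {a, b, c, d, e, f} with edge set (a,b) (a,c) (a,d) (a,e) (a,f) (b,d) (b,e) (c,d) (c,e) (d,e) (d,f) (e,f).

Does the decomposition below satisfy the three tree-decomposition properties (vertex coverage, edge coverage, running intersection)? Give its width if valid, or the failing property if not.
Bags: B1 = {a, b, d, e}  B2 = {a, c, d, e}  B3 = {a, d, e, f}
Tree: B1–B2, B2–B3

Yes; width 3.

Checking the three conditions: (i) the bags cover all of {a, b, c, d, e, f}; (ii) for each edge, some bag contains both endpoints; (iii) the bags containing any fixed vertex form a subtree. All hold, so the decomposition is valid with width 4 − 1 = 3.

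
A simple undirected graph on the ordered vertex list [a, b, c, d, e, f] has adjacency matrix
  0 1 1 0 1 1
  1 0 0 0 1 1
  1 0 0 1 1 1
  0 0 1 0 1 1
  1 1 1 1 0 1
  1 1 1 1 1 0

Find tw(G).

3

A width-3 tree decomposition is:
Bags: B1 = {a, c, e, f}  B2 = {a, b, e, f}  B3 = {c, d, e, f}
Tree: B1–B2, B1–B3
The largest bag has 4 vertices, giving width 3; this decomposition certifies tw(G) ≤ 3. On the other hand G contains the 4-clique {c, d, e, f}. A clique must lie in a single bag of any decomposition, so no decomposition can have width below 3. The upper and lower bounds meet at 3, so that is the treewidth.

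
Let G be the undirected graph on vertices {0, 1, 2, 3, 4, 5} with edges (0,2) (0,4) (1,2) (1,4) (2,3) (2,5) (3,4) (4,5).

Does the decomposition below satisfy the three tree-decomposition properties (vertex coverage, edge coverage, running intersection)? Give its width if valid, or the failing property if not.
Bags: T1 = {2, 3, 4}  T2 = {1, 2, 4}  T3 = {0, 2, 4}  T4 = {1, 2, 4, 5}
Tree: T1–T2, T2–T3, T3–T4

No — bags containing vertex 1 are not connected in the tree.

A tree decomposition must satisfy three properties: every vertex lies in some bag; for every edge, both endpoints lie together in some bag; and for every vertex, the bags containing it form a connected subtree. Here bags containing vertex 1 are not connected in the tree, so the decomposition is invalid.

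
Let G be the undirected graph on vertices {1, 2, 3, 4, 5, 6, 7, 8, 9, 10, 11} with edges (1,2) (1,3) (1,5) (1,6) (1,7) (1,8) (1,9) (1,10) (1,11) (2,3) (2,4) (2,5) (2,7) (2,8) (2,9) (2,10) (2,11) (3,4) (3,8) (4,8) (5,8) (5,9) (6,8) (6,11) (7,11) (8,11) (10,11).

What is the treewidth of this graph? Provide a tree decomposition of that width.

The largest bag has 4 vertices, giving width 3; this decomposition certifies tw(G) ≤ 3. On the other hand G contains the 4-clique {1, 2, 3, 8}. A clique must lie in a single bag of any decomposition, so no decomposition can have width below 3. Combining the bounds, tw(G) = 3.

Treewidth 3.
One optimal decomposition is:
Bags: B1 = {2, 3, 4, 8}  B2 = {1, 2, 3, 8}  B3 = {1, 2, 8, 11}  B4 = {1, 2, 7, 11}  B5 = {1, 2, 5, 8}  B6 = {1, 6, 8, 11}  B7 = {1, 2, 10, 11}  B8 = {1, 2, 5, 9}
Tree: B1–B2, B2–B3, B3–B4, B2–B5, B3–B6, B4–B7, B5–B8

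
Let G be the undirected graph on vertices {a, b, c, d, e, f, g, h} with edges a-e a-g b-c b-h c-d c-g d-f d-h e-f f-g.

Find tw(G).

2

A width-2 tree decomposition is:
Bags: B1 = {b, d, h}  B2 = {b, c, d}  B3 = {c, d, f}  B4 = {c, f, g}  B5 = {e, f, g}  B6 = {a, e, g}
Tree: B1–B2, B2–B3, B3–B4, B4–B5, B5–B6
Each bag holds 3 vertices, so the decomposition has width 2, which upper-bounds the treewidth. For the lower bound, G contains the cycle h–b–c–d–h, so G is not a forest; only forests have treewidth ≤ 1, hence tw(G) ≥ 2. Combining the bounds, tw(G) = 2.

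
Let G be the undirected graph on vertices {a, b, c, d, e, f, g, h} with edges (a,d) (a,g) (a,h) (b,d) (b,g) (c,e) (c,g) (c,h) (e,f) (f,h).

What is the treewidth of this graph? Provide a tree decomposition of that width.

Treewidth 2.
One optimal decomposition is:
Bags: B1 = {a, b, d}  B2 = {a, b, g}  B3 = {a, g, h}  B4 = {c, g, h}  B5 = {c, f, h}  B6 = {c, e, f}
Tree: B1–B2, B2–B3, B3–B4, B4–B5, B5–B6

The largest bag has 3 vertices, giving width 2; this decomposition certifies tw(G) ≤ 2. For the lower bound, G contains the cycle d–b–g–a–d, so G is not a forest; only forests have treewidth ≤ 1, hence tw(G) ≥ 2. Hence tw(G) = 2 exactly.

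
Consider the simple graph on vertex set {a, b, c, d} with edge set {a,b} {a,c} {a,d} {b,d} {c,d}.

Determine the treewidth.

A width-2 tree decomposition is:
Bags: B1 = {a, c, d}  B2 = {a, b, d}
Tree: B1–B2
The largest bag has 3 vertices, giving width 2; this decomposition certifies tw(G) ≤ 2. For the lower bound, the 3 vertices {a, c, d} are pairwise adjacent, and any tree decomposition puts a clique entirely inside one bag — forcing width ≥ 2. Combining the bounds, tw(G) = 2.

2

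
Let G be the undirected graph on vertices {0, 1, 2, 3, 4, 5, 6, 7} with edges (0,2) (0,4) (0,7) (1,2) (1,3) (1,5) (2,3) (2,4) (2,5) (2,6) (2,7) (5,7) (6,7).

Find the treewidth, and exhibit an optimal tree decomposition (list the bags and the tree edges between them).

Each bag holds 3 vertices, so the decomposition has width 2, which upper-bounds the treewidth. Conversely, {1, 2, 3} is a clique of size 3, and the vertices of any clique must share a bag in every tree decomposition; so some bag has ≥ 3 vertices and tw(G) ≥ 2. Hence tw(G) = 2 exactly.

Treewidth 2.
One optimal decomposition is:
Bags: B1 = {2, 5, 7}  B2 = {0, 2, 7}  B3 = {0, 2, 4}  B4 = {1, 2, 5}  B5 = {2, 6, 7}  B6 = {1, 2, 3}
Tree: B1–B2, B2–B3, B1–B4, B1–B5, B4–B6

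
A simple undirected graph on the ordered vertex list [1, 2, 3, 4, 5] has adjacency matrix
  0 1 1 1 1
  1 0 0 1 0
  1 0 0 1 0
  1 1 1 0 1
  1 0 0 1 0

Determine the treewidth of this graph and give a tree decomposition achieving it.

Every bag has size at most 3, so the width is 3 − 1 = 2 and tw(G) ≤ 2. Conversely, {1, 2, 4} is a clique of size 3, and the vertices of any clique must share a bag in every tree decomposition; so some bag has ≥ 3 vertices and tw(G) ≥ 2. Combining the bounds, tw(G) = 2.

Treewidth 2.
One optimal decomposition is:
Bags: B1 = {1, 3, 4}  B2 = {1, 2, 4}  B3 = {1, 4, 5}
Tree: B1–B2, B2–B3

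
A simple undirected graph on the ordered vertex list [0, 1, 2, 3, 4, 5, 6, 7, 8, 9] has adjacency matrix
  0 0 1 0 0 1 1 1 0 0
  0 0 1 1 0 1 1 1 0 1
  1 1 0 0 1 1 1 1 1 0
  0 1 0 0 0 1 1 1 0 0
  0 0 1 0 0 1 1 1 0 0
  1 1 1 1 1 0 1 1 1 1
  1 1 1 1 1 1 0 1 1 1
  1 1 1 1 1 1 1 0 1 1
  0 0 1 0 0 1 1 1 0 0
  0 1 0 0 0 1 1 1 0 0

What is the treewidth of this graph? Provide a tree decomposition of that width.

Each bag holds 5 vertices, so the decomposition has width 4, which upper-bounds the treewidth. Conversely, {1, 5, 6, 7, 9} is a clique of size 5, and the vertices of any clique must share a bag in every tree decomposition; so some bag has ≥ 5 vertices and tw(G) ≥ 4. Therefore the treewidth is 4.

Treewidth 4.
Bags: B1 = {1, 2, 5, 6, 7}  B2 = {2, 5, 6, 7, 8}  B3 = {2, 4, 5, 6, 7}  B4 = {0, 2, 5, 6, 7}  B5 = {1, 5, 6, 7, 9}  B6 = {1, 3, 5, 6, 7}
Tree: B1–B2, B1–B3, B3–B4, B1–B5, B5–B6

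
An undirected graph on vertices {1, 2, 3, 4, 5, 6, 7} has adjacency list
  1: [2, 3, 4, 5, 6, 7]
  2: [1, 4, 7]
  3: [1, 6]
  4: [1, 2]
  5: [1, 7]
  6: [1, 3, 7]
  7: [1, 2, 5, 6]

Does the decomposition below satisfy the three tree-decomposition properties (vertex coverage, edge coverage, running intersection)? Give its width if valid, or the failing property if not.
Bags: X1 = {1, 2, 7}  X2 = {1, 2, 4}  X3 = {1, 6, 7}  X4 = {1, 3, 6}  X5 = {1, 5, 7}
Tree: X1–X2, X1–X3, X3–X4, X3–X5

Checking the three conditions: (i) the bags cover all of {1, 2, 3, 4, 5, 6, 7}; (ii) for each edge, some bag contains both endpoints; (iii) the bags containing any fixed vertex form a subtree. All hold, so the decomposition is valid with width 3 − 1 = 2.

Yes; width 2.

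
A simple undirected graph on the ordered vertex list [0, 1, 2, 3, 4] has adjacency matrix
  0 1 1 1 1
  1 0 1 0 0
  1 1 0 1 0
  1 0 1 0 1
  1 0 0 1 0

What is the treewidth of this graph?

A width-2 tree decomposition is:
Bags: B1 = {0, 2, 3}  B2 = {0, 3, 4}  B3 = {0, 1, 2}
Tree: B1–B2, B1–B3
Each bag holds 3 vertices, so the decomposition has width 2, which upper-bounds the treewidth. For the lower bound, the 3 vertices {0, 1, 2} are pairwise adjacent, and any tree decomposition puts a clique entirely inside one bag — forcing width ≥ 2. Therefore the treewidth is 2.

2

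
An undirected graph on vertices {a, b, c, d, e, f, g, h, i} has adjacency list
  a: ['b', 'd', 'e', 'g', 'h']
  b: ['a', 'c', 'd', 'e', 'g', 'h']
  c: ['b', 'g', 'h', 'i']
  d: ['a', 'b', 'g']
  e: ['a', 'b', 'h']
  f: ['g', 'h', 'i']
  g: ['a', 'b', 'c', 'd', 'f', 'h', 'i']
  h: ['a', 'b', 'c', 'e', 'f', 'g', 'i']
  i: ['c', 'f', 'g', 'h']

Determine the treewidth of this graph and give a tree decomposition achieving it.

Treewidth 3.
One such decomposition:
Bags: B1 = {a, b, g, h}  B2 = {b, c, g, h}  B3 = {c, g, h, i}  B4 = {f, g, h, i}  B5 = {a, b, e, h}  B6 = {a, b, d, g}
Tree: B1–B2, B2–B3, B3–B4, B1–B5, B1–B6

Every bag has size at most 4, so the width is 4 − 1 = 3 and tw(G) ≤ 3. On the other hand G contains the 4-clique {a, b, d, g}. A clique must lie in a single bag of any decomposition, so no decomposition can have width below 3. The upper and lower bounds meet at 3, so that is the treewidth.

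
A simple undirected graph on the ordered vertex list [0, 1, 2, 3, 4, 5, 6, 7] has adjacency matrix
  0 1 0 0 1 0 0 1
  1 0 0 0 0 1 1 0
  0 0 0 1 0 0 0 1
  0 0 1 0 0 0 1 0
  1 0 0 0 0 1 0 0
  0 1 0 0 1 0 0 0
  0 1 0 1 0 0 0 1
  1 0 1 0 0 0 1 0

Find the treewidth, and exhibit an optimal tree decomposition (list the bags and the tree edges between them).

The largest bag has 3 vertices, giving width 2; this decomposition certifies tw(G) ≤ 2. Since 2–3–6–7–2 is a cycle in G, G is not acyclic. Forests are exactly the graphs of treewidth ≤ 1, so tw(G) ≥ 2. The upper and lower bounds meet at 2, so that is the treewidth.

Treewidth 2.
One optimal decomposition is:
Bags: B1 = {2, 3, 7}  B2 = {3, 6, 7}  B3 = {0, 6, 7}  B4 = {0, 1, 6}  B5 = {0, 1, 4}  B6 = {1, 4, 5}
Tree: B1–B2, B2–B3, B3–B4, B4–B5, B5–B6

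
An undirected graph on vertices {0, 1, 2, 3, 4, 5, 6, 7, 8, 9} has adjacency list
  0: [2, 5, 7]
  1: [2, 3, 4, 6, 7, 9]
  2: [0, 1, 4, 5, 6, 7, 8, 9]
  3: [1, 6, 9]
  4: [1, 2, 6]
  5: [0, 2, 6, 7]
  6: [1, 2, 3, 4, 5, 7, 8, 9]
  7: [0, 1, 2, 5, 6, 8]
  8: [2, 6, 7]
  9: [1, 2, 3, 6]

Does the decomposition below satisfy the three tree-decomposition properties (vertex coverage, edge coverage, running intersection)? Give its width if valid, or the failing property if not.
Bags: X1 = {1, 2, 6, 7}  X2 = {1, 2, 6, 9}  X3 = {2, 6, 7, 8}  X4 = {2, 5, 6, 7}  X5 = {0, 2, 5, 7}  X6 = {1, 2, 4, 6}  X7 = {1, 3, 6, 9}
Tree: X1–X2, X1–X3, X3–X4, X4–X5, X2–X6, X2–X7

Yes; width 3.

Every vertex of G appears in some bag (union = {0, 1, 2, 3, 4, 5, 6, 7, 8, 9}); every edge is covered by a bag; and for each vertex v the set of bags containing v is connected in the bag tree. The decomposition is therefore valid. The largest bag has 4 vertices, so the width is 3.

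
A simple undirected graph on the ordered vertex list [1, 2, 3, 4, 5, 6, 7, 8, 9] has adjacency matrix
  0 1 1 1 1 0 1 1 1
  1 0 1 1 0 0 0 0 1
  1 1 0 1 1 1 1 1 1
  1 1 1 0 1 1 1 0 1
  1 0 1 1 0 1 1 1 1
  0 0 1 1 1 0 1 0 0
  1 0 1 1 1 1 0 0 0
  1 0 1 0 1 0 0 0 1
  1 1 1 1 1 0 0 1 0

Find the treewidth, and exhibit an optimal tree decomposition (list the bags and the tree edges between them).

Every bag has size at most 5, so the width is 5 − 1 = 4 and tw(G) ≤ 4. For the lower bound, the 5 vertices {1, 3, 5, 8, 9} are pairwise adjacent, and any tree decomposition puts a clique entirely inside one bag — forcing width ≥ 4. Therefore the treewidth is 4.

Treewidth 4.
Bags: B1 = {1, 3, 4, 5, 7}  B2 = {1, 3, 4, 5, 9}  B3 = {3, 4, 5, 6, 7}  B4 = {1, 2, 3, 4, 9}  B5 = {1, 3, 5, 8, 9}
Tree: B1–B2, B1–B3, B2–B4, B2–B5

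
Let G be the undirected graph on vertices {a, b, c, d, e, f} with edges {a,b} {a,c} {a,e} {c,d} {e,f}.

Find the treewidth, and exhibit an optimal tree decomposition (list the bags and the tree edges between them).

Every bag has size at most 2, so the width is 2 − 1 = 1 and tw(G) ≤ 1. Any graph with an edge has treewidth ≥ 1, and G has the edge c–d. Combining the bounds, tw(G) = 1.

Treewidth 1.
One such decomposition:
Bags: B1 = {c, d}  B2 = {a, c}  B3 = {a, e}  B4 = {e, f}  B5 = {a, b}
Tree: B1–B2, B2–B3, B3–B4, B2–B5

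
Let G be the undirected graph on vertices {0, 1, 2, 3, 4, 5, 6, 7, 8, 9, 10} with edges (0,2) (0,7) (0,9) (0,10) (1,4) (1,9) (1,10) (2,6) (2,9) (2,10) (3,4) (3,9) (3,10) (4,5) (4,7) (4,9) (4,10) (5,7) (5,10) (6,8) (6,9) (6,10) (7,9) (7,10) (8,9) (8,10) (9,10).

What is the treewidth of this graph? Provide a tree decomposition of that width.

Treewidth 3.
One such decomposition:
Bags: B1 = {4, 7, 9, 10}  B2 = {3, 4, 9, 10}  B3 = {0, 7, 9, 10}  B4 = {0, 2, 9, 10}  B5 = {2, 6, 9, 10}  B6 = {1, 4, 9, 10}  B7 = {4, 5, 7, 10}  B8 = {6, 8, 9, 10}
Tree: B1–B2, B1–B3, B3–B4, B4–B5, B2–B6, B1–B7, B5–B8

Every bag has size at most 4, so the width is 4 − 1 = 3 and tw(G) ≤ 3. Conversely, {0, 2, 9, 10} is a clique of size 4, and the vertices of any clique must share a bag in every tree decomposition; so some bag has ≥ 4 vertices and tw(G) ≥ 3. Combining the bounds, tw(G) = 3.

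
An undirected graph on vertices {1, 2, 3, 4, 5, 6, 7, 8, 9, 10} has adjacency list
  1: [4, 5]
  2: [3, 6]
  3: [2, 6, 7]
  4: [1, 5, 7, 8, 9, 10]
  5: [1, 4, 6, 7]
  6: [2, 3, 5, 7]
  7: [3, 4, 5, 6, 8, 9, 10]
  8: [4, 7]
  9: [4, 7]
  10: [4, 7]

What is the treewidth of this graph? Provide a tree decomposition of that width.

Each bag holds 3 vertices, so the decomposition has width 2, which upper-bounds the treewidth. Conversely, {1, 4, 5} is a clique of size 3, and the vertices of any clique must share a bag in every tree decomposition; so some bag has ≥ 3 vertices and tw(G) ≥ 2. Hence tw(G) = 2 exactly.

Treewidth 2.
Bags: B1 = {5, 6, 7}  B2 = {4, 5, 7}  B3 = {4, 7, 8}  B4 = {1, 4, 5}  B5 = {4, 7, 10}  B6 = {3, 6, 7}  B7 = {2, 3, 6}  B8 = {4, 7, 9}
Tree: B1–B2, B2–B3, B2–B4, B2–B5, B1–B6, B6–B7, B2–B8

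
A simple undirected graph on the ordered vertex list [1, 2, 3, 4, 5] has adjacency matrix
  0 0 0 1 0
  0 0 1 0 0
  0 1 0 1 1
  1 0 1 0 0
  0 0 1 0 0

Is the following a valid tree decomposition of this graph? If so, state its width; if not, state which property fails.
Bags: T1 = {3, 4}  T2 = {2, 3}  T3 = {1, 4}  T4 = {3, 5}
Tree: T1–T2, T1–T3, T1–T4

Yes; width 1.

Every vertex of G appears in some bag (union = {1, 2, 3, 4, 5}); every edge is covered by a bag; and for each vertex v the set of bags containing v is connected in the bag tree. The decomposition is therefore valid. The largest bag has 2 vertices, so the width is 1.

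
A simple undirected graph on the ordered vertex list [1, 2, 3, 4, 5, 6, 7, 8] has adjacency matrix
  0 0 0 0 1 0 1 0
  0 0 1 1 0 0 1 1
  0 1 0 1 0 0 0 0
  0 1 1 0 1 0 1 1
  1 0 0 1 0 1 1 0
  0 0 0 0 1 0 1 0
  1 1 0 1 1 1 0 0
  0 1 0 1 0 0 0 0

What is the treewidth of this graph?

2

A width-2 tree decomposition is:
Bags: B1 = {2, 4, 7}  B2 = {4, 5, 7}  B3 = {1, 5, 7}  B4 = {2, 3, 4}  B5 = {5, 6, 7}  B6 = {2, 4, 8}
Tree: B1–B2, B2–B3, B1–B4, B2–B5, B1–B6
Every bag has size at most 3, so the width is 3 − 1 = 2 and tw(G) ≤ 2. For the lower bound, the 3 vertices {1, 5, 7} are pairwise adjacent, and any tree decomposition puts a clique entirely inside one bag — forcing width ≥ 2. Therefore the treewidth is 2.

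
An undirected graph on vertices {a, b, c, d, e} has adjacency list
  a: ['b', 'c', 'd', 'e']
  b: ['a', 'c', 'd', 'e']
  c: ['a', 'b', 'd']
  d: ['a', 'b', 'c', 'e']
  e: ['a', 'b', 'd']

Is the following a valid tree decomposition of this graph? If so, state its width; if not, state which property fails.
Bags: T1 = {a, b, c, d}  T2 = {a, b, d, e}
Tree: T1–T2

Every vertex of G appears in some bag (union = {a, b, c, d, e}); every edge is covered by a bag; and for each vertex v the set of bags containing v is connected in the bag tree. The decomposition is therefore valid. The largest bag has 4 vertices, so the width is 3.

Yes; width 3.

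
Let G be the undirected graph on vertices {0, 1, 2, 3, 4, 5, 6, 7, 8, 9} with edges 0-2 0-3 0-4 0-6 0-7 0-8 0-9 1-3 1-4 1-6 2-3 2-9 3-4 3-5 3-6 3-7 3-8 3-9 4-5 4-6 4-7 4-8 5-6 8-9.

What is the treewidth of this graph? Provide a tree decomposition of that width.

Every bag has size at most 4, so the width is 4 − 1 = 3 and tw(G) ≤ 3. Conversely, {0, 3, 8, 9} is a clique of size 4, and the vertices of any clique must share a bag in every tree decomposition; so some bag has ≥ 4 vertices and tw(G) ≥ 3. The upper and lower bounds meet at 3, so that is the treewidth.

Treewidth 3.
One optimal decomposition is:
Bags: B1 = {1, 3, 4, 6}  B2 = {3, 4, 5, 6}  B3 = {0, 3, 4, 6}  B4 = {0, 3, 4, 8}  B5 = {0, 3, 4, 7}  B6 = {0, 3, 8, 9}  B7 = {0, 2, 3, 9}
Tree: B1–B2, B2–B3, B3–B4, B4–B5, B4–B6, B6–B7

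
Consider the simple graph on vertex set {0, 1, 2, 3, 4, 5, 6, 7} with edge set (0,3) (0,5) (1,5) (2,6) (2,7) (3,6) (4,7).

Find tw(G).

1

A width-1 tree decomposition is:
Bags: B1 = {4, 7}  B2 = {2, 7}  B3 = {2, 6}  B4 = {3, 6}  B5 = {0, 3}  B6 = {0, 5}  B7 = {1, 5}
Tree: B1–B2, B2–B3, B3–B4, B4–B5, B5–B6, B6–B7
Each bag holds 2 vertices, so the decomposition has width 1, which upper-bounds the treewidth. G has an edge, so its treewidth is at least 1. The upper and lower bounds meet at 1, so that is the treewidth.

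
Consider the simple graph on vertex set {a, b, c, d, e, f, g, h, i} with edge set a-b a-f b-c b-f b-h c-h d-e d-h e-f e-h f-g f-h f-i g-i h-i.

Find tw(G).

2

A width-2 tree decomposition is:
Bags: B1 = {b, f, h}  B2 = {f, h, i}  B3 = {f, g, i}  B4 = {e, f, h}  B5 = {d, e, h}  B6 = {a, b, f}  B7 = {b, c, h}
Tree: B1–B2, B2–B3, B1–B4, B4–B5, B1–B6, B1–B7
Every bag has size at most 3, so the width is 3 − 1 = 2 and tw(G) ≤ 2. On the other hand G contains the 3-clique {d, e, h}. A clique must lie in a single bag of any decomposition, so no decomposition can have width below 2. Therefore the treewidth is 2.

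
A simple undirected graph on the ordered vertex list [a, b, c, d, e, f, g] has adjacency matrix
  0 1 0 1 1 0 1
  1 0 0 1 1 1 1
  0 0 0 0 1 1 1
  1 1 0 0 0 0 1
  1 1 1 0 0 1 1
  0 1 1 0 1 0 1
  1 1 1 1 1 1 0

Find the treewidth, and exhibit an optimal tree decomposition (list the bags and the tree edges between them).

Each bag holds 4 vertices, so the decomposition has width 3, which upper-bounds the treewidth. Conversely, {c, e, f, g} is a clique of size 4, and the vertices of any clique must share a bag in every tree decomposition; so some bag has ≥ 4 vertices and tw(G) ≥ 3. The upper and lower bounds meet at 3, so that is the treewidth.

Treewidth 3.
One such decomposition:
Bags: B1 = {b, e, f, g}  B2 = {c, e, f, g}  B3 = {a, b, e, g}  B4 = {a, b, d, g}
Tree: B1–B2, B1–B3, B3–B4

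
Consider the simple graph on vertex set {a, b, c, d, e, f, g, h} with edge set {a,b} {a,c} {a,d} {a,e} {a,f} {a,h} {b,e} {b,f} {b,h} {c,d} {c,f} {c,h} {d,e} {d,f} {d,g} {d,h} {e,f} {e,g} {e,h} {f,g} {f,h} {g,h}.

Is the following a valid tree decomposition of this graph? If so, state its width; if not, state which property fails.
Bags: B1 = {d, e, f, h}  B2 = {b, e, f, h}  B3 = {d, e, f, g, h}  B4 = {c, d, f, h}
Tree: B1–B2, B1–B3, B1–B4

No — vertex a appears in no bag.

A tree decomposition must satisfy three properties: every vertex lies in some bag; for every edge, both endpoints lie together in some bag; and for every vertex, the bags containing it form a connected subtree. Here vertex a appears in no bag, so the decomposition is invalid.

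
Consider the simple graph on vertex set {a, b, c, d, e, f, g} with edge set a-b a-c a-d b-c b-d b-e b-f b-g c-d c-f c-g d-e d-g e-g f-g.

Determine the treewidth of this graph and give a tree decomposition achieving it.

Each bag holds 4 vertices, so the decomposition has width 3, which upper-bounds the treewidth. On the other hand G contains the 4-clique {b, d, e, g}. A clique must lie in a single bag of any decomposition, so no decomposition can have width below 3. Hence tw(G) = 3 exactly.

Treewidth 3.
One optimal decomposition is:
Bags: B1 = {a, b, c, d}  B2 = {b, c, d, g}  B3 = {b, c, f, g}  B4 = {b, d, e, g}
Tree: B1–B2, B2–B3, B2–B4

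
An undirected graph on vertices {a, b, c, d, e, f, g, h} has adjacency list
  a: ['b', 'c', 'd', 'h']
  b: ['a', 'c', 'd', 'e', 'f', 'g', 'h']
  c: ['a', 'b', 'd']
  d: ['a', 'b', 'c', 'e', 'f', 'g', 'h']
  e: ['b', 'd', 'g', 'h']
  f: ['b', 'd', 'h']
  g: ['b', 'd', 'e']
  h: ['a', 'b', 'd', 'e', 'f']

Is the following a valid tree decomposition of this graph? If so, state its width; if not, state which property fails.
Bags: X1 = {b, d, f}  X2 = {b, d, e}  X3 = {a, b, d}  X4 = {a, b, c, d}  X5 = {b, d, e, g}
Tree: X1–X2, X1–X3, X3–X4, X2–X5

No — vertex h appears in no bag.

A tree decomposition must satisfy three properties: every vertex lies in some bag; for every edge, both endpoints lie together in some bag; and for every vertex, the bags containing it form a connected subtree. Here vertex h appears in no bag, so the decomposition is invalid.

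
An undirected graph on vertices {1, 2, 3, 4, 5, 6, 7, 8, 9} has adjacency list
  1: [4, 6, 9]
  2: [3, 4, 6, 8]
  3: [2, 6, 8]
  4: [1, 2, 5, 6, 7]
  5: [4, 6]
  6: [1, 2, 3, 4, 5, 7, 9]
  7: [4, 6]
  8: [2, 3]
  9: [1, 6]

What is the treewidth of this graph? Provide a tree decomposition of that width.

Treewidth 2.
Bags: B1 = {2, 3, 6}  B2 = {2, 4, 6}  B3 = {1, 4, 6}  B4 = {4, 6, 7}  B5 = {1, 6, 9}  B6 = {4, 5, 6}  B7 = {2, 3, 8}
Tree: B1–B2, B2–B3, B3–B4, B3–B5, B4–B6, B1–B7

Every bag has size at most 3, so the width is 3 − 1 = 2 and tw(G) ≤ 2. Conversely, {2, 3, 8} is a clique of size 3, and the vertices of any clique must share a bag in every tree decomposition; so some bag has ≥ 3 vertices and tw(G) ≥ 2. Combining the bounds, tw(G) = 2.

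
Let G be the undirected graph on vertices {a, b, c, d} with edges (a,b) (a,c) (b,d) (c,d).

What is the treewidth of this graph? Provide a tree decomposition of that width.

The largest bag has 3 vertices, giving width 2; this decomposition certifies tw(G) ≤ 2. For the lower bound, G contains the cycle b–a–c–d–b, so G is not a forest; only forests have treewidth ≤ 1, hence tw(G) ≥ 2. Combining the bounds, tw(G) = 2.

Treewidth 2.
One optimal decomposition is:
Bags: B1 = {a, b, c}  B2 = {b, c, d}
Tree: B1–B2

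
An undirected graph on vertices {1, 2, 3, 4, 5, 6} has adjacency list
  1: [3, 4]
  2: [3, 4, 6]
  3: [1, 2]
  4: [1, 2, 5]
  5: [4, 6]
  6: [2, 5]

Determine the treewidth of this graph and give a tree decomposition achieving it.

Every bag has size at most 3, so the width is 3 − 1 = 2 and tw(G) ≤ 2. For the lower bound, G contains the cycle 5–6–2–4–5, so G is not a forest; only forests have treewidth ≤ 1, hence tw(G) ≥ 2. Hence tw(G) = 2 exactly.

Treewidth 2.
One such decomposition:
Bags: B1 = {4, 5, 6}  B2 = {2, 4, 6}  B3 = {1, 2, 4}  B4 = {1, 2, 3}
Tree: B1–B2, B2–B3, B3–B4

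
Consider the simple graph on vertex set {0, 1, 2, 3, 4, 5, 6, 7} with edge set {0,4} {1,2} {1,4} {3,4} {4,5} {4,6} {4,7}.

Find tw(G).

1

A width-1 tree decomposition is:
Bags: B1 = {1, 4}  B2 = {3, 4}  B3 = {0, 4}  B4 = {4, 7}  B5 = {4, 5}  B6 = {4, 6}  B7 = {1, 2}
Tree: B1–B2, B2–B3, B3–B4, B3–B5, B1–B6, B1–B7
Each bag holds 2 vertices, so the decomposition has width 1, which upper-bounds the treewidth. G has an edge, so its treewidth is at least 1. Therefore the treewidth is 1.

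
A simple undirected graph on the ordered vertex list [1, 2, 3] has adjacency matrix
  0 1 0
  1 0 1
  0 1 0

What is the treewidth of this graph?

A width-1 tree decomposition is:
Bags: B1 = {1, 2}  B2 = {2, 3}
Tree: B1–B2
Every bag has size at most 2, so the width is 2 − 1 = 1 and tw(G) ≤ 1. Since G has at least one edge (e.g. 2–1), it is not an edgeless graph, so tw(G) ≥ 1. Combining the bounds, tw(G) = 1.

1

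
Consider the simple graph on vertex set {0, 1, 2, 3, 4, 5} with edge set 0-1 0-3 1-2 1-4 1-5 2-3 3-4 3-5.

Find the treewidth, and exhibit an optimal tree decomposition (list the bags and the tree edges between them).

Each bag holds 3 vertices, so the decomposition has width 2, which upper-bounds the treewidth. Since 2–1–4–3–2 is a cycle in G, G is not acyclic. Forests are exactly the graphs of treewidth ≤ 1, so tw(G) ≥ 2. The upper and lower bounds meet at 2, so that is the treewidth.

Treewidth 2.
One optimal decomposition is:
Bags: B1 = {1, 2, 3}  B2 = {1, 3, 4}  B3 = {1, 3, 5}  B4 = {0, 1, 3}
Tree: B1–B2, B2–B3, B3–B4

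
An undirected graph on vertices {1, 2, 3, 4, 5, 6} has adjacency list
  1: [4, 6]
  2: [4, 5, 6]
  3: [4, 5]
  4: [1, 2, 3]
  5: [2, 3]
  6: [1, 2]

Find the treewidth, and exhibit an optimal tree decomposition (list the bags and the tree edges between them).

Treewidth 2.
One optimal decomposition is:
Bags: B1 = {1, 2, 6}  B2 = {1, 2, 4}  B3 = {2, 4, 5}  B4 = {3, 4, 5}
Tree: B1–B2, B2–B3, B3–B4

The largest bag has 3 vertices, giving width 2; this decomposition certifies tw(G) ≤ 2. The edges 6–1–4–2–6 form a cycle, so G is not a tree and its treewidth is at least 2. Therefore the treewidth is 2.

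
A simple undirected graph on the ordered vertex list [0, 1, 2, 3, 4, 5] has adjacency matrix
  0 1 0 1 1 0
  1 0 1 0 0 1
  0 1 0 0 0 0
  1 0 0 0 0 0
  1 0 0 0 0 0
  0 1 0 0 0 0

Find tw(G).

1

A width-1 tree decomposition is:
Bags: B1 = {0, 1}  B2 = {1, 5}  B3 = {0, 4}  B4 = {0, 3}  B5 = {1, 2}
Tree: B1–B2, B1–B3, B3–B4, B1–B5
Each bag holds 2 vertices, so the decomposition has width 1, which upper-bounds the treewidth. G has an edge, so its treewidth is at least 1. Therefore the treewidth is 1.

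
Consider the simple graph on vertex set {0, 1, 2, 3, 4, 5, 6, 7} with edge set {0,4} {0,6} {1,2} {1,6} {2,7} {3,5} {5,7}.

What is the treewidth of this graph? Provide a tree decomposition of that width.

Treewidth 1.
One optimal decomposition is:
Bags: B1 = {3, 5}  B2 = {5, 7}  B3 = {2, 7}  B4 = {1, 2}  B5 = {1, 6}  B6 = {0, 6}  B7 = {0, 4}
Tree: B1–B2, B2–B3, B3–B4, B4–B5, B5–B6, B6–B7

The largest bag has 2 vertices, giving width 1; this decomposition certifies tw(G) ≤ 1. Any graph with an edge has treewidth ≥ 1, and G has the edge 3–5. Therefore the treewidth is 1.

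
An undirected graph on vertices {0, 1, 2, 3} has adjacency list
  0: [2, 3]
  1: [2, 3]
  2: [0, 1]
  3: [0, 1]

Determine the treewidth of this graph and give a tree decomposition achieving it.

Treewidth 2.
One optimal decomposition is:
Bags: B1 = {0, 1, 3}  B2 = {0, 1, 2}
Tree: B1–B2

Each bag holds 3 vertices, so the decomposition has width 2, which upper-bounds the treewidth. Since 0–3–1–2–0 is a cycle in G, G is not acyclic. Forests are exactly the graphs of treewidth ≤ 1, so tw(G) ≥ 2. Combining the bounds, tw(G) = 2.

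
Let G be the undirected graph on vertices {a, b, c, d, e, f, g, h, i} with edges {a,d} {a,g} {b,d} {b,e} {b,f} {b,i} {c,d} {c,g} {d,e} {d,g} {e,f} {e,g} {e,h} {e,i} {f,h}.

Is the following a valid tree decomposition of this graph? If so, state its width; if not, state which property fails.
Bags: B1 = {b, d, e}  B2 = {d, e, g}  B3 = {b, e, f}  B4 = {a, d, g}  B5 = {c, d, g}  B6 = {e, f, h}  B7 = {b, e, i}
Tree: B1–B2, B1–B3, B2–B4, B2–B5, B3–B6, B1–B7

Checking the three conditions: (i) the bags cover all of {a, b, c, d, e, f, g, h, i}; (ii) for each edge, some bag contains both endpoints; (iii) the bags containing any fixed vertex form a subtree. All hold, so the decomposition is valid with width 3 − 1 = 2.

Yes; width 2.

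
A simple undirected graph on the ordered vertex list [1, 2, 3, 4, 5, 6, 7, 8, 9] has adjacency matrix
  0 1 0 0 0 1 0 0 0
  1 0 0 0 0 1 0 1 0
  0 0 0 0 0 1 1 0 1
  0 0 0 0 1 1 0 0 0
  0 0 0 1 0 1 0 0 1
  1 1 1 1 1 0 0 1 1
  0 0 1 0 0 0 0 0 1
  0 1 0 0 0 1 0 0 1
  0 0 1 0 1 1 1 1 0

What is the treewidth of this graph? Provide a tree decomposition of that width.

Every bag has size at most 3, so the width is 3 − 1 = 2 and tw(G) ≤ 2. On the other hand G contains the 3-clique {1, 2, 6}. A clique must lie in a single bag of any decomposition, so no decomposition can have width below 2. The upper and lower bounds meet at 2, so that is the treewidth.

Treewidth 2.
One optimal decomposition is:
Bags: B1 = {6, 8, 9}  B2 = {2, 6, 8}  B3 = {5, 6, 9}  B4 = {1, 2, 6}  B5 = {3, 6, 9}  B6 = {3, 7, 9}  B7 = {4, 5, 6}
Tree: B1–B2, B1–B3, B2–B4, B3–B5, B5–B6, B3–B7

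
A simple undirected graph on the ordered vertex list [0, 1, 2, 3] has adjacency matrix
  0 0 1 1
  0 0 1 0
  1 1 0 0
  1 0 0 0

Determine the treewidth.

A width-1 tree decomposition is:
Bags: B1 = {1, 2}  B2 = {0, 2}  B3 = {0, 3}
Tree: B1–B2, B2–B3
The largest bag has 2 vertices, giving width 1; this decomposition certifies tw(G) ≤ 1. Any graph with an edge has treewidth ≥ 1, and G has the edge 2–1. Combining the bounds, tw(G) = 1.

1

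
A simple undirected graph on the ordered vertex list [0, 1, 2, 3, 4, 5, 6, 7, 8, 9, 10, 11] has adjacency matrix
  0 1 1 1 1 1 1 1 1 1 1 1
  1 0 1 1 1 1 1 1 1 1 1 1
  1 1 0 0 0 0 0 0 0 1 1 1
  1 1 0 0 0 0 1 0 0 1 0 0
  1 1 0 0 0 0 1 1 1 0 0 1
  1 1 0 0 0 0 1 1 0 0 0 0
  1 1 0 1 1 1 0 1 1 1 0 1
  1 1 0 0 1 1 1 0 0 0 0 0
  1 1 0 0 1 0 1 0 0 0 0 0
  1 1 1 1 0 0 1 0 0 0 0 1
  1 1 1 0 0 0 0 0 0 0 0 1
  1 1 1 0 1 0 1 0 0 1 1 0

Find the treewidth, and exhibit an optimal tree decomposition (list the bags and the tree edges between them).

Every bag has size at most 5, so the width is 5 − 1 = 4 and tw(G) ≤ 4. For the lower bound, the 5 vertices {0, 1, 2, 9, 11} are pairwise adjacent, and any tree decomposition puts a clique entirely inside one bag — forcing width ≥ 4. The upper and lower bounds meet at 4, so that is the treewidth.

Treewidth 4.
Bags: B1 = {0, 1, 4, 6, 11}  B2 = {0, 1, 6, 9, 11}  B3 = {0, 1, 4, 6, 8}  B4 = {0, 1, 2, 9, 11}  B5 = {0, 1, 4, 6, 7}  B6 = {0, 1, 5, 6, 7}  B7 = {0, 1, 2, 10, 11}  B8 = {0, 1, 3, 6, 9}
Tree: B1–B2, B1–B3, B2–B4, B1–B5, B5–B6, B4–B7, B2–B8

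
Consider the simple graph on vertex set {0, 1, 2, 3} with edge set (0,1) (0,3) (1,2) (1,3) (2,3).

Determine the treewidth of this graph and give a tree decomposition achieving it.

The largest bag has 3 vertices, giving width 2; this decomposition certifies tw(G) ≤ 2. On the other hand G contains the 3-clique {0, 1, 3}. A clique must lie in a single bag of any decomposition, so no decomposition can have width below 2. Hence tw(G) = 2 exactly.

Treewidth 2.
One such decomposition:
Bags: B1 = {1, 2, 3}  B2 = {0, 1, 3}
Tree: B1–B2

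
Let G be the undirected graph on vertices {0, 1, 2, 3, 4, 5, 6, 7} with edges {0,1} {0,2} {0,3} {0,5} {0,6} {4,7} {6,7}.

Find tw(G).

1

A width-1 tree decomposition is:
Bags: B1 = {6, 7}  B2 = {0, 6}  B3 = {0, 2}  B4 = {0, 5}  B5 = {0, 1}  B6 = {4, 7}  B7 = {0, 3}
Tree: B1–B2, B2–B3, B3–B4, B2–B5, B1–B6, B4–B7
Every bag has size at most 2, so the width is 2 − 1 = 1 and tw(G) ≤ 1. Since G has at least one edge (e.g. 7–6), it is not an edgeless graph, so tw(G) ≥ 1. Combining the bounds, tw(G) = 1.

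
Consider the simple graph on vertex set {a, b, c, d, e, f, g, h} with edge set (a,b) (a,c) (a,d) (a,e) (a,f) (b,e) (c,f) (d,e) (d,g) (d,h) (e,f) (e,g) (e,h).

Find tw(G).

2

A width-2 tree decomposition is:
Bags: B1 = {d, e, h}  B2 = {a, d, e}  B3 = {a, b, e}  B4 = {a, e, f}  B5 = {d, e, g}  B6 = {a, c, f}
Tree: B1–B2, B2–B3, B2–B4, B2–B5, B4–B6
The largest bag has 3 vertices, giving width 2; this decomposition certifies tw(G) ≤ 2. Conversely, {d, e, g} is a clique of size 3, and the vertices of any clique must share a bag in every tree decomposition; so some bag has ≥ 3 vertices and tw(G) ≥ 2. Combining the bounds, tw(G) = 2.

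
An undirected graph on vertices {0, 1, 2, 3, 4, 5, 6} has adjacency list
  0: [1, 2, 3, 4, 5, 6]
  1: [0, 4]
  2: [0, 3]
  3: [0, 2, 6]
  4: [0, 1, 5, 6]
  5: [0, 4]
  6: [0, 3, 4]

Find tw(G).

2

A width-2 tree decomposition is:
Bags: B1 = {0, 3, 6}  B2 = {0, 4, 6}  B3 = {0, 2, 3}  B4 = {0, 1, 4}  B5 = {0, 4, 5}
Tree: B1–B2, B1–B3, B2–B4, B2–B5
The largest bag has 3 vertices, giving width 2; this decomposition certifies tw(G) ≤ 2. For the lower bound, the 3 vertices {0, 2, 3} are pairwise adjacent, and any tree decomposition puts a clique entirely inside one bag — forcing width ≥ 2. Hence tw(G) = 2 exactly.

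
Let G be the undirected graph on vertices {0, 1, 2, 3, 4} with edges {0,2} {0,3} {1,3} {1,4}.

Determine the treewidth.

A width-1 tree decomposition is:
Bags: B1 = {0, 2}  B2 = {0, 3}  B3 = {1, 3}  B4 = {1, 4}
Tree: B1–B2, B2–B3, B3–B4
The largest bag has 2 vertices, giving width 1; this decomposition certifies tw(G) ≤ 1. Any graph with an edge has treewidth ≥ 1, and G has the edge 2–0. Hence tw(G) = 1 exactly.

1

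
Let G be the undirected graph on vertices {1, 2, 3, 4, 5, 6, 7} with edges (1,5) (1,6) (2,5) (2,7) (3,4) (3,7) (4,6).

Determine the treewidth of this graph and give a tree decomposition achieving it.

The largest bag has 3 vertices, giving width 2; this decomposition certifies tw(G) ≤ 2. Since 6–1–5–2–7–3–4–6 is a cycle in G, G is not acyclic. Forests are exactly the graphs of treewidth ≤ 1, so tw(G) ≥ 2. Therefore the treewidth is 2.

Treewidth 2.
Bags: B1 = {1, 5, 6}  B2 = {2, 5, 6}  B3 = {2, 6, 7}  B4 = {3, 6, 7}  B5 = {3, 4, 6}
Tree: B1–B2, B2–B3, B3–B4, B4–B5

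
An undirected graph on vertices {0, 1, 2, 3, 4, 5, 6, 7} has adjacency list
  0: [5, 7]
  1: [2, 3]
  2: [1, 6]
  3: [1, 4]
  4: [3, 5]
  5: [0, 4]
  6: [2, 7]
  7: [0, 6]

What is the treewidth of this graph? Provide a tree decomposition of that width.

Treewidth 2.
Bags: B1 = {3, 4, 5}  B2 = {1, 3, 5}  B3 = {1, 2, 5}  B4 = {2, 5, 6}  B5 = {5, 6, 7}  B6 = {0, 5, 7}
Tree: B1–B2, B2–B3, B3–B4, B4–B5, B5–B6

Every bag has size at most 3, so the width is 3 − 1 = 2 and tw(G) ≤ 2. For the lower bound, G contains the cycle 5–4–3–1–2–6–7–0–5, so G is not a forest; only forests have treewidth ≤ 1, hence tw(G) ≥ 2. Therefore the treewidth is 2.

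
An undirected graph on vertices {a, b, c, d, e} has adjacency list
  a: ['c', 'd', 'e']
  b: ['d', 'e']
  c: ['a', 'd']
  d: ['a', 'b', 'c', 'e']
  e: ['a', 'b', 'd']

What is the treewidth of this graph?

2

A width-2 tree decomposition is:
Bags: B1 = {a, d, e}  B2 = {a, c, d}  B3 = {b, d, e}
Tree: B1–B2, B1–B3
Every bag has size at most 3, so the width is 3 − 1 = 2 and tw(G) ≤ 2. Conversely, {a, d, e} is a clique of size 3, and the vertices of any clique must share a bag in every tree decomposition; so some bag has ≥ 3 vertices and tw(G) ≥ 2. Hence tw(G) = 2 exactly.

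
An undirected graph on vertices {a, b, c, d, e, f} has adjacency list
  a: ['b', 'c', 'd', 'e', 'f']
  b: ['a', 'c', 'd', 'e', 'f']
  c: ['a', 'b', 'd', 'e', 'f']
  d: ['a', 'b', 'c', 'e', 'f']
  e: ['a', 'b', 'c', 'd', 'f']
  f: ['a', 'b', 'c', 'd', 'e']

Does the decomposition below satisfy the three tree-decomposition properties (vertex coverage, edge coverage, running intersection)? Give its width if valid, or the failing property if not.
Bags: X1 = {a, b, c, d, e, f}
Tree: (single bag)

Yes; width 5.

Checking the three conditions: (i) the bags cover all of {a, b, c, d, e, f}; (ii) for each edge, some bag contains both endpoints; (iii) the bags containing any fixed vertex form a subtree. All hold, so the decomposition is valid with width 6 − 1 = 5.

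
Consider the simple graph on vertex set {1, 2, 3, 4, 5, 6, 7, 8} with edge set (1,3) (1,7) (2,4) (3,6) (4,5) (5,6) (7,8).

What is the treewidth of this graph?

A width-1 tree decomposition is:
Bags: B1 = {7, 8}  B2 = {1, 7}  B3 = {1, 3}  B4 = {3, 6}  B5 = {5, 6}  B6 = {4, 5}  B7 = {2, 4}
Tree: B1–B2, B2–B3, B3–B4, B4–B5, B5–B6, B6–B7
Each bag holds 2 vertices, so the decomposition has width 1, which upper-bounds the treewidth. Any graph with an edge has treewidth ≥ 1, and G has the edge 8–7. The upper and lower bounds meet at 1, so that is the treewidth.

1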